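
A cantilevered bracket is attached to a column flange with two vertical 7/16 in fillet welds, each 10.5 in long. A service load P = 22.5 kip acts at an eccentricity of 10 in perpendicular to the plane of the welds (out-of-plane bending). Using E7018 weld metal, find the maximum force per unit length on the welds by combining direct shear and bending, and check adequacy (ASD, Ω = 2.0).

f_max ≈ 6.22 kip/in; adequate

E70XX → F_EXX = 70 ksi.
L_w = 2 × 10.5 = 21 in; section modulus (unit throat) S = 2 × L²/6 = 36.75 in².
Direct shear f_v = P/L_w = 22.5/21 = 1.071 kip/in.
Moment M = P × e = 22.5 × 10 = 225 kip·in; bending f_b = M/S = 6.122 kip/in.
f_max = √(f_v² + f_b²) = √(1.071² + 6.122²) = 6.215 kip/in.
r_n/Ω = (1/2.0) × 0.6 × 70 × (0.707 × 0.4375) = 6.496 kip/in → adequate.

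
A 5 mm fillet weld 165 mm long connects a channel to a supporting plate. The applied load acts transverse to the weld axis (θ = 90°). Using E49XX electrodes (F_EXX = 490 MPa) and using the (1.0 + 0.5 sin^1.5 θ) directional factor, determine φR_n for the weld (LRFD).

t_e = 0.707 × 5 = 3.535 mm; A_we = 3.535 × 165 = 583.3 mm².
Directional factor: 1.0 + 0.5 sin^1.5(90°) = 1.5.
F_nw = 0.6 × 490 × 1.5 = 441 MPa.
φR_n = 0.75 × 441 × 583.3 × 10⁻³ = 192.9 kN.

φR_n ≈ 193 kN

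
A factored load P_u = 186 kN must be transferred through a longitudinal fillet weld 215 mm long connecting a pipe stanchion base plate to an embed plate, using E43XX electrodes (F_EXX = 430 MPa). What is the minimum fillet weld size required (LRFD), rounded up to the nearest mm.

w = 7 mm

Total weld length L = 215 mm.
Required throat t_e = P_u / (φ × 0.6 F_EXX × L) = 186 / (0.75 × 0.6 × 430 × 215 × 10⁻³) = 4.471 mm.
Required leg w = t_e / 0.707 = 6.324 mm → use 7 mm.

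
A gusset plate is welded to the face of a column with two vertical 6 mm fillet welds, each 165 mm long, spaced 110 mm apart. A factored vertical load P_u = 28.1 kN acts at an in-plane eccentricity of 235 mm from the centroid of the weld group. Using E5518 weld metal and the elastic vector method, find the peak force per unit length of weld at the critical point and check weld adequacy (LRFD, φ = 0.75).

f_max ≈ 428 N/mm; adequate

E55XX → F_EXX = 550 MPa.
Total weld length L_w = 330 mm. Treat welds as unit-width lines.
Polar moment about centroid: J = 2[d³/12 + d(b/2)²] = 2[165³/12 + 165×55²] = 1747000 mm³.
Direct shear f_v = P/L_w = 28.1×10³ / 330 = 85.15 N/mm (vertical).
Torsion M = P·e = 28.1×10³ × 235 = 6603500 N·mm.
Critical point at (x, y) = (55, 82.5) from centroid. f_tx = M·y/J = 311.9 N/mm; f_ty = M·x/J = 207.9 N/mm.
Resultant f_max = √[f_tx² + (f_v + f_ty)²] = √[311.9² + (85.15 + 207.9)²] = 427.9 N/mm.
Capacity per unit length: φr_n = 0.75 × 0.6 × 550 × (0.707 × 6) = 1050 N/mm.
427.9 ≤ 1050 → adequate.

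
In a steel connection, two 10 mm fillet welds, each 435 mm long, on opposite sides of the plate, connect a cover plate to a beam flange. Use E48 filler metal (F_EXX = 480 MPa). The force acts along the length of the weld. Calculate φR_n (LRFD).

Effective throat t_e = 0.707 × 10 = 7.07 mm.
Total length L = 870 mm; A_we = 7.07 × 870 = 6151 mm².
F_nw = 0.6 F_EXX = 0.6 × 480 = 288 MPa.
φR_n = 0.75 × 288 × 6151 × 10⁻³ = 1329 kN.

φR_n ≈ 1330 kN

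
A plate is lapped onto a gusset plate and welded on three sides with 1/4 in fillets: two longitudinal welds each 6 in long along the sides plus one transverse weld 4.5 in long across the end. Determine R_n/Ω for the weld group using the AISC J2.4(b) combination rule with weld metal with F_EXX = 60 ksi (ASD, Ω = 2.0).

t_e = 0.707 × 0.25 = 0.1767 in.
R_nwl = 0.6 × 60 × 0.1767 × 12 = 76.36 kip (longitudinal, 2 welds).
R_nwt = 0.6 × 60 × 0.1767 × 4.5 = 28.63 kip (transverse, base value).
(i) R_nwl + R_nwt = 105 kip; (ii) 0.85 R_nwl + 1.5 R_nwt = 107.9 kip.
R_n = max = 107.9 kip [governs: (ii)]; R_n/Ω = 53.93 kip.

R_n/Ω ≈ 53.9 kip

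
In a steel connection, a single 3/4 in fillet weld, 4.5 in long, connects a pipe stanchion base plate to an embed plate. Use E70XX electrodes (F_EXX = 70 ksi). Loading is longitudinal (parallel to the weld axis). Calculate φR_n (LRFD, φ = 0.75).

Effective throat t_e = 0.707 × 0.75 = 0.5302 in.
Total length L = 4.5 in; A_we = 0.5302 × 4.5 = 2.386 in².
F_nw = 0.6 F_EXX = 0.6 × 70 = 42 ksi.
φR_n = 0.75 × 42 × 2.386 = 75.16 kip.

φR_n ≈ 75.2 kip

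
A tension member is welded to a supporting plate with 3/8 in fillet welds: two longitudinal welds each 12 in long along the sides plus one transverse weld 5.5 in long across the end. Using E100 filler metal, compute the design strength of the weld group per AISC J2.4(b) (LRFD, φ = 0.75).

φR_n ≈ 352 kips

E100XX → F_EXX = 100 ksi.
t_e = 0.707 × 0.375 = 0.2651 in.
R_nwl = 0.6 × 100 × 0.2651 × 24 = 381.8 kips (longitudinal, 2 welds).
R_nwt = 0.6 × 100 × 0.2651 × 5.5 = 87.49 kips (transverse, base value).
(i) R_nwl + R_nwt = 469.3 kips; (ii) 0.85 R_nwl + 1.5 R_nwt = 455.7 kips.
R_n = max = 469.3 kips [governs: (i)]; φR_n = 352 kips.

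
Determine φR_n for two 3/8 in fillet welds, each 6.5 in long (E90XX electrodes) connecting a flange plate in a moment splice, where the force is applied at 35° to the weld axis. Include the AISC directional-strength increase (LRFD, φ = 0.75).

E90XX → F_EXX = 90 ksi.
t_e = 0.707 × 0.375 = 0.2651 in; A_we = 0.2651 × 13 = 3.447 in².
Directional factor: 1.0 + 0.5 sin^1.5(35°) = 1.217.
F_nw = 0.6 × 90 × 1.217 = 65.73 ksi.
φR_n = 0.75 × 65.73 × 3.447 = 169.9 kip.

φR_n ≈ 170 kip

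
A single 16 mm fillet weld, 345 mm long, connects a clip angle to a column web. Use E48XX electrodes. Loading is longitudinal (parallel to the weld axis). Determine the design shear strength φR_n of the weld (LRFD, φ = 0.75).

E48XX → F_EXX = 480 MPa.
Effective throat t_e = 0.707 × 16 = 11.31 mm.
Total length L = 345 mm; A_we = 11.31 × 345 = 3903 mm².
F_nw = 0.6 F_EXX = 0.6 × 480 = 288 MPa.
φR_n = 0.75 × 288 × 3903 × 10⁻³ = 843 kN.

φR_n ≈ 843 kN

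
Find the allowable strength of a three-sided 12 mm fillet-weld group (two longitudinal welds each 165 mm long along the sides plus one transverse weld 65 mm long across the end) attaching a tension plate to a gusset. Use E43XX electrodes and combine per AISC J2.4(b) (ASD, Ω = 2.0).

R_n/Ω ≈ 432 kN

E43XX → F_EXX = 430 MPa.
t_e = 0.707 × 12 = 8.484 mm.
R_nwl = 0.6 × 430 × 8.484 × 330 × 10⁻³ = 722.3 kN (longitudinal, 2 welds).
R_nwt = 0.6 × 430 × 8.484 × 65 × 10⁻³ = 142.3 kN (transverse, base value).
(i) R_nwl + R_nwt = 864.6 kN; (ii) 0.85 R_nwl + 1.5 R_nwt = 827.4 kN.
R_n = max = 864.6 kN [governs: (i)]; R_n/Ω = 432.3 kN.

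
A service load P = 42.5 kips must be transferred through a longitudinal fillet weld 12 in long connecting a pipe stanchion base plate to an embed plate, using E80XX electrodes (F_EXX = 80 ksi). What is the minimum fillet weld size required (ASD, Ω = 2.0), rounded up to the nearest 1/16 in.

w = 1/4 in

Total weld length L = 12 in.
Required throat t_e = P × Ω / (0.6 F_EXX × L) = 42.5 × 2.0 / (0.6 × 80 × 12) = 0.1476 in.
Required leg w = t_e / 0.707 = 0.2087 in → use 1/4 in.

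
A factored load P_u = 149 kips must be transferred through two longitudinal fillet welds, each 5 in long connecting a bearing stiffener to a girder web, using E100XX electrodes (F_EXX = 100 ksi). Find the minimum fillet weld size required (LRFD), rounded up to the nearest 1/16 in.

w = 1/2 in

Total weld length L = 10 in.
Required throat t_e = P_u / (φ × 0.6 F_EXX × L) = 149 / (0.75 × 0.6 × 100 × 10) = 0.3311 in.
Required leg w = t_e / 0.707 = 0.4683 in → use 1/2 in.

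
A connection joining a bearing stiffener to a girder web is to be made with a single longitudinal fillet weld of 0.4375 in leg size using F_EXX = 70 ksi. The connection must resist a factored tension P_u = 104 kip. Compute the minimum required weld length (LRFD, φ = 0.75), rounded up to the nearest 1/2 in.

Throat t_e = 0.707 × 0.4375 = 0.3093 in.
φr_n = 0.75 × 0.6 × 70 × 0.3093 = 9.743 kip/in.
L_req = P_u / φr_n = 104 / 9.743 = 10.67 in total.
Round up → use L = 11 in.

L = 11 in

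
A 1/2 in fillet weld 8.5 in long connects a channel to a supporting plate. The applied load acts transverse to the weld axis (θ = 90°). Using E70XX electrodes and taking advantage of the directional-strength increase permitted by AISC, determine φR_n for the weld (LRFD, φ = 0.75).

φR_n ≈ 142 kip

E70XX → F_EXX = 70 ksi.
t_e = 0.707 × 0.5 = 0.3535 in; A_we = 0.3535 × 8.5 = 3.005 in².
Directional factor: 1.0 + 0.5 sin^1.5(90°) = 1.5.
F_nw = 0.6 × 70 × 1.5 = 63 ksi.
φR_n = 0.75 × 63 × 3.005 = 142 kip.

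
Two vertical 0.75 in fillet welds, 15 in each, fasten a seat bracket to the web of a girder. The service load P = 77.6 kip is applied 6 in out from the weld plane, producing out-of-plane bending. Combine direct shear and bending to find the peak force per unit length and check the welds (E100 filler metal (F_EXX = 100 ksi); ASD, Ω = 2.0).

L_w = 2 × 15 = 30 in; section modulus (unit throat) S = 2 × L²/6 = 75 in².
Direct shear f_v = P/L_w = 77.6/30 = 2.587 kip/in.
Moment M = P × e = 77.6 × 6 = 465.6 kip·in; bending f_b = M/S = 6.208 kip/in.
f_max = √(f_v² + f_b²) = √(2.587² + 6.208²) = 6.725 kip/in.
r_n/Ω = (1/2.0) × 0.6 × 100 × (0.707 × 0.75) = 15.91 kip/in → adequate.

f_max ≈ 6.73 kip/in; adequate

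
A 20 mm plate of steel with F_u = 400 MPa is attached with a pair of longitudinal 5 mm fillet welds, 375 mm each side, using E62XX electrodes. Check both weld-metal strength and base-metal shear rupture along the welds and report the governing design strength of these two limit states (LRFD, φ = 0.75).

E62XX → F_EXX = 620 MPa.
t_e = 0.707 × 5 = 3.535 mm; L = 750 mm.
Weld metal: φR_n = 0.75 × 0.6 × 620 × 3.535 × 750 × 10⁻³ = 739.7 kN.
Base metal (shear rupture): φR_n = 0.75 × 0.6 × 400 × 20 × 750 × 10⁻³ = 2700 kN.
Governing: weld metal.

φR_n ≈ 740 kN (weld metal governs)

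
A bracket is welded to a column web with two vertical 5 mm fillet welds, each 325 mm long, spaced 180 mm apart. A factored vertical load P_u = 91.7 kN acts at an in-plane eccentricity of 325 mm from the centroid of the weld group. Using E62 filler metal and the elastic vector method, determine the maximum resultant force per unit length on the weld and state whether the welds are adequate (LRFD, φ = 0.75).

E62XX → F_EXX = 620 MPa.
Total weld length L_w = 650 mm. Treat welds as unit-width lines.
Polar moment about centroid: J = 2[d³/12 + d(b/2)²] = 2[325³/12 + 325×90²] = 10990000 mm³.
Direct shear f_v = P/L_w = 91.7×10³ / 650 = 141.1 N/mm (vertical).
Torsion M = P·e = 91.7×10³ × 325 = 29802000 N·mm.
Critical point at (x, y) = (90, 162.5) from centroid. f_tx = M·y/J = 440.8 N/mm; f_ty = M·x/J = 244.1 N/mm.
Resultant f_max = √[f_tx² + (f_v + f_ty)²] = √[440.8² + (141.1 + 244.1)²] = 585.4 N/mm.
Capacity per unit length: φr_n = 0.75 × 0.6 × 620 × (0.707 × 5) = 986.3 N/mm.
585.4 ≤ 986.3 → adequate.

f_max ≈ 585 N/mm; adequate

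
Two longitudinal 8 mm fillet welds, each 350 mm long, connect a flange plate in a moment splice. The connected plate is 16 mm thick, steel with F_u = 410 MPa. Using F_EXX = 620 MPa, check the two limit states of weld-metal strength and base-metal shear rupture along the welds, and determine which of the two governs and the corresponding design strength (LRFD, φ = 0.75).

t_e = 0.707 × 8 = 5.656 mm; L = 700 mm.
Weld metal: φR_n = 0.75 × 0.6 × 620 × 5.656 × 700 × 10⁻³ = 1105 kN.
Base metal (shear rupture): φR_n = 0.75 × 0.6 × 410 × 16 × 700 × 10⁻³ = 2066 kN.
Governing: weld metal.

φR_n ≈ 1100 kN (weld metal governs)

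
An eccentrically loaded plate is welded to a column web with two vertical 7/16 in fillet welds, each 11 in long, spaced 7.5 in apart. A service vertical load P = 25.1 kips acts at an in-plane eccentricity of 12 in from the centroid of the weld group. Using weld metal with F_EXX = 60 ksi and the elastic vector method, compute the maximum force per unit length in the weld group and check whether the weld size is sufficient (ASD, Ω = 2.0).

f_max ≈ 4.52 kip/in; adequate

Total weld length L_w = 22 in. Treat welds as unit-width lines.
Polar moment about centroid: J = 2[d³/12 + d(b/2)²] = 2[11³/12 + 11×3.75²] = 531.2 in³.
Direct shear f_v = P/L_w = 25.1 / 22 = 1.141 kip/in (vertical).
Torsion M = P·e = 25.1 × 12 = 301.2 kip·in.
Critical point at (x, y) = (3.75, 5.5) from centroid. f_tx = M·y/J = 3.119 kip/in; f_ty = M·x/J = 2.126 kip/in.
Resultant f_max = √[f_tx² + (f_v + f_ty)²] = √[3.119² + (1.141 + 2.126)²] = 4.517 kip/in.
Capacity per unit length: r_n/Ω = (1/2.0) × 0.6 × 60 × (0.707 × 0.4375) = 5.568 kip/in.
4.517 ≤ 5.568 → adequate.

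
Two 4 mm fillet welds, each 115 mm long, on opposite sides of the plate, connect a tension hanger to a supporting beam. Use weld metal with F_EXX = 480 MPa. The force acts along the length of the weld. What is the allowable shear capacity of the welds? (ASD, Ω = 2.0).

R_n/Ω ≈ 93.7 kN

Effective throat t_e = 0.707 × 4 = 2.828 mm.
Total length L = 230 mm; A_we = 2.828 × 230 = 650.4 mm².
F_nw = 0.6 F_EXX = 0.6 × 480 = 288 MPa.
R_n = 288 × 650.4 × 10⁻³ = 187.3 kN; R_n/Ω = 187.3/2.0 = 93.66 kN.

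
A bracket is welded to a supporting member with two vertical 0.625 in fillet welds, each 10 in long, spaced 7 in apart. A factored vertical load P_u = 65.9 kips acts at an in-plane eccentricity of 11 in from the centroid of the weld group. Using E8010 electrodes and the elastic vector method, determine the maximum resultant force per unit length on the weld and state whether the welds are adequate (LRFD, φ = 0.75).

E80XX → F_EXX = 80 ksi.
Total weld length L_w = 20 in. Treat welds as unit-width lines.
Polar moment about centroid: J = 2[d³/12 + d(b/2)²] = 2[10³/12 + 10×3.5²] = 411.7 in³.
Direct shear f_v = P/L_w = 65.9 / 20 = 3.295 kip/in (vertical).
Torsion M = P·e = 65.9 × 11 = 724.9 kip·in.
Critical point at (x, y) = (3.5, 5) from centroid. f_tx = M·y/J = 8.804 kip/in; f_ty = M·x/J = 6.163 kip/in.
Resultant f_max = √[f_tx² + (f_v + f_ty)²] = √[8.804² + (3.295 + 6.163)²] = 12.92 kip/in.
Capacity per unit length: φr_n = 0.75 × 0.6 × 80 × (0.707 × 0.625) = 15.91 kip/in.
12.92 ≤ 15.91 → adequate.

f_max ≈ 12.9 kip/in; adequate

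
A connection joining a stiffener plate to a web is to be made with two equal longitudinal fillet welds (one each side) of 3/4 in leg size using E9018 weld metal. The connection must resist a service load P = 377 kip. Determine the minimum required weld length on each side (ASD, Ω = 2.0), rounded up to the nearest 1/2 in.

L = 13.5 in on each side

E90XX → F_EXX = 90 ksi.
Throat t_e = 0.707 × 0.75 = 0.5302 in.
r_n/Ω = (0.6 × 90 × 0.5302) / 2.0 = 14.32 kip/in.
L_req = P / (r_n/Ω) = 377 / 14.32 = 26.33 in total.
Per side: 26.33 / 2 = 13.17 in.
Round up → use L = 13.5 in on each side.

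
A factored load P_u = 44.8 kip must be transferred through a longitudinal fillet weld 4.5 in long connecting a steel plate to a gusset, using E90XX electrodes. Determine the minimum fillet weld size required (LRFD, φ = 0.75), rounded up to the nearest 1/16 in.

E90XX → F_EXX = 90 ksi.
Total weld length L = 4.5 in.
Required throat t_e = P_u / (φ × 0.6 F_EXX × L) = 44.8 / (0.75 × 0.6 × 90 × 4.5) = 0.2458 in.
Required leg w = t_e / 0.707 = 0.3477 in → use 3/8 in.

w = 3/8 in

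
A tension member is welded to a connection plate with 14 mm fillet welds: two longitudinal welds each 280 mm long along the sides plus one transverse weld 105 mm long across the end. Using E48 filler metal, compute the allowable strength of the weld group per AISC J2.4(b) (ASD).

R_n/Ω ≈ 948 kN

E48XX → F_EXX = 480 MPa.
t_e = 0.707 × 14 = 9.898 mm.
R_nwl = 0.6 × 480 × 9.898 × 560 × 10⁻³ = 1596 kN (longitudinal, 2 welds).
R_nwt = 0.6 × 480 × 9.898 × 105 × 10⁻³ = 299.3 kN (transverse, base value).
(i) R_nwl + R_nwt = 1896 kN; (ii) 0.85 R_nwl + 1.5 R_nwt = 1806 kN.
R_n = max = 1896 kN [governs: (i)]; R_n/Ω = 947.8 kN.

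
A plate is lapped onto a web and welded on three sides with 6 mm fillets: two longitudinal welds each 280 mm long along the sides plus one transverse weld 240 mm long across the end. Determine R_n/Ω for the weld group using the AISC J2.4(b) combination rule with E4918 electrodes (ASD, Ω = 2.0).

E49XX → F_EXX = 490 MPa.
t_e = 0.707 × 6 = 4.242 mm.
R_nwl = 0.6 × 490 × 4.242 × 560 × 10⁻³ = 698.4 kN (longitudinal, 2 welds).
R_nwt = 0.6 × 490 × 4.242 × 240 × 10⁻³ = 299.3 kN (transverse, base value).
(i) R_nwl + R_nwt = 997.7 kN; (ii) 0.85 R_nwl + 1.5 R_nwt = 1043 kN.
R_n = max = 1043 kN [governs: (ii)]; R_n/Ω = 521.3 kN.

R_n/Ω ≈ 521 kN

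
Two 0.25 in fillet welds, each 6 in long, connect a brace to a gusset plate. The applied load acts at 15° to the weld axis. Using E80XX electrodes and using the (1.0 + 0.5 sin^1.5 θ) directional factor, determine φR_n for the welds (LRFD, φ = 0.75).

φR_n ≈ 81.4 kips

E80XX → F_EXX = 80 ksi.
t_e = 0.707 × 0.25 = 0.1767 in; A_we = 0.1767 × 12 = 2.121 in².
Directional factor: 1.0 + 0.5 sin^1.5(15°) = 1.066.
F_nw = 0.6 × 80 × 1.066 = 51.16 ksi.
φR_n = 0.75 × 51.16 × 2.121 = 81.38 kips.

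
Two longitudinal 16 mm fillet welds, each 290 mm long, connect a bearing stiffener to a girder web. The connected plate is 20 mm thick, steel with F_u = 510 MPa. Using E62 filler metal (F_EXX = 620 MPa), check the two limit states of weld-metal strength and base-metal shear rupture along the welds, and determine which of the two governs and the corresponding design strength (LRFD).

φR_n ≈ 1830 kN (weld metal governs)

t_e = 0.707 × 16 = 11.31 mm; L = 580 mm.
Weld metal: φR_n = 0.75 × 0.6 × 620 × 11.31 × 580 × 10⁻³ = 1831 kN.
Base metal (shear rupture): φR_n = 0.75 × 0.6 × 510 × 20 × 580 × 10⁻³ = 2662 kN.
Governing: weld metal.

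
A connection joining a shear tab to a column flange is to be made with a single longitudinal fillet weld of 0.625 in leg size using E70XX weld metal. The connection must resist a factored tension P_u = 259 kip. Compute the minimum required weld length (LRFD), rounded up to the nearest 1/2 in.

L = 19 in

E70XX → F_EXX = 70 ksi.
Throat t_e = 0.707 × 0.625 = 0.4419 in.
φr_n = 0.75 × 0.6 × 70 × 0.4419 = 13.92 kip/in.
L_req = P_u / φr_n = 259 / 13.92 = 18.61 in total.
Round up → use L = 19 in.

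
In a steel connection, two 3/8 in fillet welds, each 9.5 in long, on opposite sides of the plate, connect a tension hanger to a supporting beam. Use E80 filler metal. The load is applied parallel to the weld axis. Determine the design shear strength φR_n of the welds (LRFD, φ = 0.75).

E80XX → F_EXX = 80 ksi.
Effective throat t_e = 0.707 × 0.375 = 0.2651 in.
Total length L = 19 in; A_we = 0.2651 × 19 = 5.037 in².
F_nw = 0.6 F_EXX = 0.6 × 80 = 48 ksi.
φR_n = 0.75 × 48 × 5.037 = 181.3 kips.

φR_n ≈ 181 kips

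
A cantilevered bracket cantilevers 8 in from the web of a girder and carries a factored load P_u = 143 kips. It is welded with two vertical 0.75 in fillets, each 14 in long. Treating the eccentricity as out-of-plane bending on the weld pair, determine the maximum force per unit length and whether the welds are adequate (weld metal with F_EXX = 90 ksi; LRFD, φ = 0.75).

L_w = 2 × 14 = 28 in; section modulus (unit throat) S = 2 × L²/6 = 65.33 in².
Direct shear f_v = P/L_w = 143/28 = 5.107 kip/in.
Moment M = P × e = 143 × 8 = 1144 kip·in; bending f_b = M/S = 17.51 kip/in.
f_max = √(f_v² + f_b²) = √(5.107² + 17.51²) = 18.24 kip/in.
φr_n = 0.75 × 0.6 × 90 × (0.707 × 0.75) = 21.48 kip/in → adequate.

f_max ≈ 18.2 kip/in; adequate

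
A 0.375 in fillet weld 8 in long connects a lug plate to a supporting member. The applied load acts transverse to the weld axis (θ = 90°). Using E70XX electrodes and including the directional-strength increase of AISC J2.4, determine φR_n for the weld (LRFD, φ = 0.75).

E70XX → F_EXX = 70 ksi.
t_e = 0.707 × 0.375 = 0.2651 in; A_we = 0.2651 × 8 = 2.121 in².
Directional factor: 1.0 + 0.5 sin^1.5(90°) = 1.5.
F_nw = 0.6 × 70 × 1.5 = 63 ksi.
φR_n = 0.75 × 63 × 2.121 = 100.2 kips.

φR_n ≈ 100 kips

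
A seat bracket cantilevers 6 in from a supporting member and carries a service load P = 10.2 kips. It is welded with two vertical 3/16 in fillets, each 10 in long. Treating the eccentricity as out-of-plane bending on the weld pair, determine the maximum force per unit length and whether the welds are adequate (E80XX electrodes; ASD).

E80XX → F_EXX = 80 ksi.
L_w = 2 × 10 = 20 in; section modulus (unit throat) S = 2 × L²/6 = 33.33 in².
Direct shear f_v = P/L_w = 10.2/20 = 0.51 kip/in.
Moment M = P × e = 10.2 × 6 = 61.2 kip·in; bending f_b = M/S = 1.836 kip/in.
f_max = √(f_v² + f_b²) = √(0.51² + 1.836²) = 1.906 kip/in.
r_n/Ω = (1/2.0) × 0.6 × 80 × (0.707 × 0.1875) = 3.181 kip/in → adequate.

f_max ≈ 1.91 kip/in; adequate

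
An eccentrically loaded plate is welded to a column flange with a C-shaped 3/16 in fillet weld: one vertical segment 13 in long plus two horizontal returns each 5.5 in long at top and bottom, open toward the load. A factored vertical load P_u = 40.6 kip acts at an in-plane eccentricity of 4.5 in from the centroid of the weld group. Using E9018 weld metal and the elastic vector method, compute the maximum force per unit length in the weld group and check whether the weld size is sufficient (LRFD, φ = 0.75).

E90XX → F_EXX = 90 ksi.
Total weld length L_w = 24 in. Treat welds as unit-width lines.
Centroid: x̄ = 2×5.5×2.75 / 24 = 1.26 in from the vertical weld.
Polar moment about centroid: J = I_x + I_y = [13³/12 + 2×5.5×6.5²] + [13×1.26² + 2(5.5³/12 + 5.5×1.49²)] = 720.6 in³.
Direct shear f_v = P/L_w = 40.6 / 24 = 1.692 kip/in (vertical).
Torsion M = P·e = 40.6 × 4.5 = 182.7 kip·in.
Critical point at (x, y) = (4.24, 6.5) from centroid. f_tx = M·y/J = 1.648 kip/in; f_ty = M·x/J = 1.075 kip/in.
Resultant f_max = √[f_tx² + (f_v + f_ty)²] = √[1.648² + (1.692 + 1.075)²] = 3.22 kip/in.
Capacity per unit length: φr_n = 0.75 × 0.6 × 90 × (0.707 × 0.1875) = 5.369 kip/in.
3.22 ≤ 5.369 → adequate.

f_max ≈ 3.22 kip/in; adequate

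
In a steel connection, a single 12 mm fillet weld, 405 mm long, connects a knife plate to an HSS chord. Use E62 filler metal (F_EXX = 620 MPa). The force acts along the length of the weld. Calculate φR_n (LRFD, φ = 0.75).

φR_n ≈ 959 kN

Effective throat t_e = 0.707 × 12 = 8.484 mm.
Total length L = 405 mm; A_we = 8.484 × 405 = 3436 mm².
F_nw = 0.6 F_EXX = 0.6 × 620 = 372 MPa.
φR_n = 0.75 × 372 × 3436 × 10⁻³ = 958.6 kN.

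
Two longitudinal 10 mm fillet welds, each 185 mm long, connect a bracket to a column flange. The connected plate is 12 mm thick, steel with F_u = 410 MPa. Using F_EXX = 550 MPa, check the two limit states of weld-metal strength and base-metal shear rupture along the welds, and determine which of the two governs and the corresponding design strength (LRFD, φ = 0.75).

φR_n ≈ 647 kN (weld metal governs)

t_e = 0.707 × 10 = 7.07 mm; L = 370 mm.
Weld metal: φR_n = 0.75 × 0.6 × 550 × 7.07 × 370 × 10⁻³ = 647.4 kN.
Base metal (shear rupture): φR_n = 0.75 × 0.6 × 410 × 12 × 370 × 10⁻³ = 819.2 kN.
Governing: weld metal.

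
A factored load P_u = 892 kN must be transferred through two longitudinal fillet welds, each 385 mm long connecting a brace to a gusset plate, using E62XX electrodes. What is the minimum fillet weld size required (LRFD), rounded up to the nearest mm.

w = 6 mm

E62XX → F_EXX = 620 MPa.
Total weld length L = 770 mm.
Required throat t_e = P_u / (φ × 0.6 F_EXX × L) = 892 / (0.75 × 0.6 × 620 × 770 × 10⁻³) = 4.152 mm.
Required leg w = t_e / 0.707 = 5.873 mm → use 6 mm.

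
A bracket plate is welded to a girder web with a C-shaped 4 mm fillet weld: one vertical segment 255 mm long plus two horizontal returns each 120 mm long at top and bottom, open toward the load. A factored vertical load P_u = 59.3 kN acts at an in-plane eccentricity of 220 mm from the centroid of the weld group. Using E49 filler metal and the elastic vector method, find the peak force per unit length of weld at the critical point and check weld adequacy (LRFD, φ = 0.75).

f_max ≈ 421 N/mm; adequate

E49XX → F_EXX = 490 MPa.
Total weld length L_w = 495 mm. Treat welds as unit-width lines.
Centroid: x̄ = 2×120×60 / 495 = 29.09 mm from the vertical weld.
Polar moment about centroid: J = I_x + I_y = [255³/12 + 2×120×127.5²] + [255×29.09² + 2(120³/12 + 120×30.91²)] = 6016000 mm³.
Direct shear f_v = P/L_w = 59.3×10³ / 495 = 119.8 N/mm (vertical).
Torsion M = P·e = 59.3×10³ × 220 = 13046000 N·mm.
Critical point at (x, y) = (90.91, 127.5) from centroid. f_tx = M·y/J = 276.5 N/mm; f_ty = M·x/J = 197.1 N/mm.
Resultant f_max = √[f_tx² + (f_v + f_ty)²] = √[276.5² + (119.8 + 197.1)²] = 420.6 N/mm.
Capacity per unit length: φr_n = 0.75 × 0.6 × 490 × (0.707 × 4) = 623.6 N/mm.
420.6 ≤ 623.6 → adequate.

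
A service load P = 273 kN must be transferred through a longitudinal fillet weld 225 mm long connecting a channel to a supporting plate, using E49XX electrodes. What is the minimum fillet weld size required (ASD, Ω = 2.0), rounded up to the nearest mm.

E49XX → F_EXX = 490 MPa.
Total weld length L = 225 mm.
Required throat t_e = P × Ω / (0.6 F_EXX × L) = 273 × 2.0 / (0.6 × 490 × 225 × 10⁻³) = 8.254 mm.
Required leg w = t_e / 0.707 = 11.67 mm → use 12 mm.

w = 12 mm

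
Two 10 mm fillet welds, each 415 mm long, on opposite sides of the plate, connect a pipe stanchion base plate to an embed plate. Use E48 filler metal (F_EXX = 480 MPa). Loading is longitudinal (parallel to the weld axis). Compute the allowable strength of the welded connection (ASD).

Effective throat t_e = 0.707 × 10 = 7.07 mm.
Total length L = 830 mm; A_we = 7.07 × 830 = 5868 mm².
F_nw = 0.6 F_EXX = 0.6 × 480 = 288 MPa.
R_n = 288 × 5868 × 10⁻³ = 1690 kN; R_n/Ω = 1690/2.0 = 845 kN.

R_n/Ω ≈ 845 kN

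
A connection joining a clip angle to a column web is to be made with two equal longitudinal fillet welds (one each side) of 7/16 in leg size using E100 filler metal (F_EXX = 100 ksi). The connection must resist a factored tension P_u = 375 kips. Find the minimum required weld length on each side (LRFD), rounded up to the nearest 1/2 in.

Throat t_e = 0.707 × 0.4375 = 0.3093 in.
φr_n = 0.75 × 0.6 × 100 × 0.3093 = 13.92 kips/in.
L_req = P_u / φr_n = 375 / 13.92 = 26.94 in total.
Per side: 26.94 / 2 = 13.47 in.
Round up → use L = 13.5 in on each side.

L = 13.5 in on each side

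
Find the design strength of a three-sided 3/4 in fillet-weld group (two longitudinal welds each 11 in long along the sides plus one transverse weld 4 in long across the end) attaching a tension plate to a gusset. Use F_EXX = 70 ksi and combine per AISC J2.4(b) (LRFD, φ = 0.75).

φR_n ≈ 434 kip

t_e = 0.707 × 0.75 = 0.5302 in.
R_nwl = 0.6 × 70 × 0.5302 × 22 = 490 kip (longitudinal, 2 welds).
R_nwt = 0.6 × 70 × 0.5302 × 4 = 89.08 kip (transverse, base value).
(i) R_nwl + R_nwt = 579 kip; (ii) 0.85 R_nwl + 1.5 R_nwt = 550.1 kip.
R_n = max = 579 kip [governs: (i)]; φR_n = 434.3 kip.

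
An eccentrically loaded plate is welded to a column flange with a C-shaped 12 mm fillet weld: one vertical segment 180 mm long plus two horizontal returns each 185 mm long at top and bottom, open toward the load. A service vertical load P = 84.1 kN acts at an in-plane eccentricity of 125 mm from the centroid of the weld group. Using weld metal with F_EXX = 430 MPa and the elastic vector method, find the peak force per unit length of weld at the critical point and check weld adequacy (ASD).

Total weld length L_w = 550 mm. Treat welds as unit-width lines.
Centroid: x̄ = 2×185×92.5 / 550 = 62.23 mm from the vertical weld.
Polar moment about centroid: J = I_x + I_y = [180³/12 + 2×185×90²] + [180×62.23² + 2(185³/12 + 185×30.27²)] = 5574000 mm³.
Direct shear f_v = P/L_w = 84.1×10³ / 550 = 152.9 N/mm (vertical).
Torsion M = P·e = 84.1×10³ × 125 = 10512000 N·mm.
Critical point at (x, y) = (122.8, 90) from centroid. f_tx = M·y/J = 169.7 N/mm; f_ty = M·x/J = 231.5 N/mm.
Resultant f_max = √[f_tx² + (f_v + f_ty)²] = √[169.7² + (152.9 + 231.5)²] = 420.2 N/mm.
Capacity per unit length: r_n/Ω = (1/2.0) × 0.6 × 430 × (0.707 × 12) = 1094 N/mm.
420.2 ≤ 1094 → adequate.

f_max ≈ 420 N/mm; adequate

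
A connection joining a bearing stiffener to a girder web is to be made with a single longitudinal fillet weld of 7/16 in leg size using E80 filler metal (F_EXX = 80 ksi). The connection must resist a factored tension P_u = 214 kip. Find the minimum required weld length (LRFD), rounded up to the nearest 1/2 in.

L = 19.5 in

Throat t_e = 0.707 × 0.4375 = 0.3093 in.
φr_n = 0.75 × 0.6 × 80 × 0.3093 = 11.14 kip/in.
L_req = P_u / φr_n = 214 / 11.14 = 19.22 in total.
Round up → use L = 19.5 in.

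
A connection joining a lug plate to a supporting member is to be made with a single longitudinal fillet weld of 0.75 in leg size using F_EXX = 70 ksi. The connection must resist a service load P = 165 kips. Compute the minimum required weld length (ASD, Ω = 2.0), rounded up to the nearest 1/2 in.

Throat t_e = 0.707 × 0.75 = 0.5302 in.
r_n/Ω = (0.6 × 70 × 0.5302) / 2.0 = 11.14 kip/in.
L_req = P / (r_n/Ω) = 165 / 11.14 = 14.82 in total.
Round up → use L = 15 in.

L = 15 in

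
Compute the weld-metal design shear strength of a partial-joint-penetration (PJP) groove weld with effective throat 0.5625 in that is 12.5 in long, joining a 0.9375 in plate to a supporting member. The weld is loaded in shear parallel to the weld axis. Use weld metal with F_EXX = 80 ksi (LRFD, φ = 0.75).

Effective throat (given) t_e = 0.5625 in.
A_we = 0.5625 × 12.5 = 7.031 in².
F_nw = 0.6 F_EXX = 48 ksi.
φR_n = 0.75 × 48 × 7.031 = 253.1 kip.

φR_n ≈ 253 kip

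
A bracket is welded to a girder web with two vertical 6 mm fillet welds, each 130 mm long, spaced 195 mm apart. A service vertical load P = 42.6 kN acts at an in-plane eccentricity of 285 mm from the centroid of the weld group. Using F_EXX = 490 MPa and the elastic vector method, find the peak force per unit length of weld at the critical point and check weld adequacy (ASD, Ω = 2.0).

f_max ≈ 644 N/mm; NOT adequate

Total weld length L_w = 260 mm. Treat welds as unit-width lines.
Polar moment about centroid: J = 2[d³/12 + d(b/2)²] = 2[130³/12 + 130×97.5²] = 2838000 mm³.
Direct shear f_v = P/L_w = 42.6×10³ / 260 = 163.8 N/mm (vertical).
Torsion M = P·e = 42.6×10³ × 285 = 12141000 N·mm.
Critical point at (x, y) = (97.5, 65) from centroid. f_tx = M·y/J = 278.1 N/mm; f_ty = M·x/J = 417.1 N/mm.
Resultant f_max = √[f_tx² + (f_v + f_ty)²] = √[278.1² + (163.8 + 417.1)²] = 644.1 N/mm.
Capacity per unit length: r_n/Ω = (1/2.0) × 0.6 × 490 × (0.707 × 6) = 623.6 N/mm.
644.1 > 623.6 → NOT adequate.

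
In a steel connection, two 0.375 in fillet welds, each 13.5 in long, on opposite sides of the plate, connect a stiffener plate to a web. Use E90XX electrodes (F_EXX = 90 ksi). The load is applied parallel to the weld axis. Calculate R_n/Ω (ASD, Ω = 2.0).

Effective throat t_e = 0.707 × 0.375 = 0.2651 in.
Total length L = 27 in; A_we = 0.2651 × 27 = 7.158 in².
F_nw = 0.6 F_EXX = 0.6 × 90 = 54 ksi.
R_n = 54 × 7.158 = 386.6 kips; R_n/Ω = 386.6/2.0 = 193.3 kips.

R_n/Ω ≈ 193 kips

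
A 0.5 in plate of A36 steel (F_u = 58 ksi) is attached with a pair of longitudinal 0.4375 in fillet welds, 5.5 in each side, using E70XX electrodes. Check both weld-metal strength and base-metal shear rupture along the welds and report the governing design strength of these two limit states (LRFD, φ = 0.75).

E70XX → F_EXX = 70 ksi.
t_e = 0.707 × 0.4375 = 0.3093 in; L = 11 in.
Weld metal: φR_n = 0.75 × 0.6 × 70 × 0.3093 × 11 = 107.2 kips.
Base metal (shear rupture): φR_n = 0.75 × 0.6 × 58 × 0.5 × 11 = 143.5 kips.
Governing: weld metal.

φR_n ≈ 107 kips (weld metal governs)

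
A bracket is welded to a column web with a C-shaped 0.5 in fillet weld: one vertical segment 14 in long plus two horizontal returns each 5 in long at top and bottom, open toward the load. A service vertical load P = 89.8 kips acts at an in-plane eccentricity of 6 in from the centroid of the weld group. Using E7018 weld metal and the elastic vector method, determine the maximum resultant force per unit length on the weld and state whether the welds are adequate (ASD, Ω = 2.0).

E70XX → F_EXX = 70 ksi.
Total weld length L_w = 24 in. Treat welds as unit-width lines.
Centroid: x̄ = 2×5×2.5 / 24 = 1.042 in from the vertical weld.
Polar moment about centroid: J = I_x + I_y = [14³/12 + 2×5×7²] + [14×1.042² + 2(5³/12 + 5×1.458²)] = 776 in³.
Direct shear f_v = P/L_w = 89.8 / 24 = 3.742 kip/in (vertical).
Torsion M = P·e = 89.8 × 6 = 538.8 kip·in.
Critical point at (x, y) = (3.958, 7) from centroid. f_tx = M·y/J = 4.861 kip/in; f_ty = M·x/J = 2.749 kip/in.
Resultant f_max = √[f_tx² + (f_v + f_ty)²] = √[4.861² + (3.742 + 2.749)²] = 8.109 kip/in.
Capacity per unit length: r_n/Ω = (1/2.0) × 0.6 × 70 × (0.707 × 0.5) = 7.423 kip/in.
8.109 > 7.423 → NOT adequate.

f_max ≈ 8.11 kip/in; NOT adequate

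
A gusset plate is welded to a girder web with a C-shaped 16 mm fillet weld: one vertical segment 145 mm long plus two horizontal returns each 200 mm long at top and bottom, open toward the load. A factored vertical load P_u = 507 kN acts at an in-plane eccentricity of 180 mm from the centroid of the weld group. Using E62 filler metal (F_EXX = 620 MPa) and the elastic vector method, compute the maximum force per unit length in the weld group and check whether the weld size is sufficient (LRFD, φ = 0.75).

f_max ≈ 3640 N/mm; NOT adequate

Total weld length L_w = 545 mm. Treat welds as unit-width lines.
Centroid: x̄ = 2×200×100 / 545 = 73.39 mm from the vertical weld.
Polar moment about centroid: J = I_x + I_y = [145³/12 + 2×200×72.5²] + [145×73.39² + 2(200³/12 + 200×26.61²)] = 4754000 mm³.
Direct shear f_v = P/L_w = 507×10³ / 545 = 930.3 N/mm (vertical).
Torsion M = P·e = 507×10³ × 180 = 91260000 N·mm.
Critical point at (x, y) = (126.6, 72.5) from centroid. f_tx = M·y/J = 1392 N/mm; f_ty = M·x/J = 2430 N/mm.
Resultant f_max = √[f_tx² + (f_v + f_ty)²] = √[1392² + (930.3 + 2430)²] = 3637 N/mm.
Capacity per unit length: φr_n = 0.75 × 0.6 × 620 × (0.707 × 16) = 3156 N/mm.
3637 > 3156 → NOT adequate.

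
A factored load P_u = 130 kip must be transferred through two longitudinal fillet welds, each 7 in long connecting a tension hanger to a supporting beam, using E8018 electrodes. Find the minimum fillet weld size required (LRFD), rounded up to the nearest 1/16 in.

w = 3/8 in

E80XX → F_EXX = 80 ksi.
Total weld length L = 14 in.
Required throat t_e = P_u / (φ × 0.6 F_EXX × L) = 130 / (0.75 × 0.6 × 80 × 14) = 0.2579 in.
Required leg w = t_e / 0.707 = 0.3648 in → use 3/8 in.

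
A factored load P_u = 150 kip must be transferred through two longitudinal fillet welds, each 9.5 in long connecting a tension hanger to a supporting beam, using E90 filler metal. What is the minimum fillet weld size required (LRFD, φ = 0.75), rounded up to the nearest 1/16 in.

w = 5/16 in

E90XX → F_EXX = 90 ksi.
Total weld length L = 19 in.
Required throat t_e = P_u / (φ × 0.6 F_EXX × L) = 150 / (0.75 × 0.6 × 90 × 19) = 0.1949 in.
Required leg w = t_e / 0.707 = 0.2757 in → use 5/16 in.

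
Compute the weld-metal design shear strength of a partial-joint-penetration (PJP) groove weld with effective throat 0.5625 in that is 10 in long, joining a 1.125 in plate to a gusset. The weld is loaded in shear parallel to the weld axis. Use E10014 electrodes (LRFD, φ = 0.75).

φR_n ≈ 253 kip

E100XX → F_EXX = 100 ksi.
Effective throat (given) t_e = 0.5625 in.
A_we = 0.5625 × 10 = 5.625 in².
F_nw = 0.6 F_EXX = 60 ksi.
φR_n = 0.75 × 60 × 5.625 = 253.1 kip.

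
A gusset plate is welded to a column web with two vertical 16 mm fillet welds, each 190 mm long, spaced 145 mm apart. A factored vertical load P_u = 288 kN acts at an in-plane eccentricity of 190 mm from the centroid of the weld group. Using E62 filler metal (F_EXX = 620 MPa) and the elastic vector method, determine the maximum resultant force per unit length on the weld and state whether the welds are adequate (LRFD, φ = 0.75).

Total weld length L_w = 380 mm. Treat welds as unit-width lines.
Polar moment about centroid: J = 2[d³/12 + d(b/2)²] = 2[190³/12 + 190×72.5²] = 3141000 mm³.
Direct shear f_v = P/L_w = 288×10³ / 380 = 757.9 N/mm (vertical).
Torsion M = P·e = 288×10³ × 190 = 54720000 N·mm.
Critical point at (x, y) = (72.5, 95) from centroid. f_tx = M·y/J = 1655 N/mm; f_ty = M·x/J = 1263 N/mm.
Resultant f_max = √[f_tx² + (f_v + f_ty)²] = √[1655² + (757.9 + 1263)²] = 2612 N/mm.
Capacity per unit length: φr_n = 0.75 × 0.6 × 620 × (0.707 × 16) = 3156 N/mm.
2612 ≤ 3156 → adequate.

f_max ≈ 2610 N/mm; adequate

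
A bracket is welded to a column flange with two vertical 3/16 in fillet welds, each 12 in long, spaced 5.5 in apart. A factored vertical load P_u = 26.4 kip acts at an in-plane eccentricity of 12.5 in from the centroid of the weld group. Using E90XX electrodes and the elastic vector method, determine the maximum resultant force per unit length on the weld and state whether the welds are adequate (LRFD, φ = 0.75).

E90XX → F_EXX = 90 ksi.
Total weld length L_w = 24 in. Treat welds as unit-width lines.
Polar moment about centroid: J = 2[d³/12 + d(b/2)²] = 2[12³/12 + 12×2.75²] = 469.5 in³.
Direct shear f_v = P/L_w = 26.4 / 24 = 1.1 kip/in (vertical).
Torsion M = P·e = 26.4 × 12.5 = 330 kip·in.
Critical point at (x, y) = (2.75, 6) from centroid. f_tx = M·y/J = 4.217 kip/in; f_ty = M·x/J = 1.933 kip/in.
Resultant f_max = √[f_tx² + (f_v + f_ty)²] = √[4.217² + (1.1 + 1.933)²] = 5.195 kip/in.
Capacity per unit length: φr_n = 0.75 × 0.6 × 90 × (0.707 × 0.1875) = 5.369 kip/in.
5.195 ≤ 5.369 → adequate.

f_max ≈ 5.19 kip/in; adequate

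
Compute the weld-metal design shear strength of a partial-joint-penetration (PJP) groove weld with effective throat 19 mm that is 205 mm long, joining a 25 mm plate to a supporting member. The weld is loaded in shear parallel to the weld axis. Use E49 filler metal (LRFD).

E49XX → F_EXX = 490 MPa.
Effective throat (given) t_e = 19 mm.
A_we = 19 × 205 = 3895 mm².
F_nw = 0.6 F_EXX = 294 MPa.
φR_n = 0.75 × 294 × 3895 × 10⁻³ = 858.8 kN.

φR_n ≈ 859 kN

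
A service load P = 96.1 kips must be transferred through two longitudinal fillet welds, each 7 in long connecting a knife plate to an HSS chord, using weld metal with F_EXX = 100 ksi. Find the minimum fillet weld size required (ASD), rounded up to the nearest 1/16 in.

w = 3/8 in

Total weld length L = 14 in.
Required throat t_e = P × Ω / (0.6 F_EXX × L) = 96.1 × 2.0 / (0.6 × 100 × 14) = 0.2288 in.
Required leg w = t_e / 0.707 = 0.3236 in → use 3/8 in.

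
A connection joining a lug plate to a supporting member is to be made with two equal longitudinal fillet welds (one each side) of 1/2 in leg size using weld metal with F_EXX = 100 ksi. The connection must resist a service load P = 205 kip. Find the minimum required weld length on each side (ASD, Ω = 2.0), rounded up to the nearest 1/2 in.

Throat t_e = 0.707 × 0.5 = 0.3535 in.
r_n/Ω = (0.6 × 100 × 0.3535) / 2.0 = 10.6 kip/in.
L_req = P / (r_n/Ω) = 205 / 10.6 = 19.33 in total.
Per side: 19.33 / 2 = 9.665 in.
Round up → use L = 10 in on each side.

L = 10 in on each side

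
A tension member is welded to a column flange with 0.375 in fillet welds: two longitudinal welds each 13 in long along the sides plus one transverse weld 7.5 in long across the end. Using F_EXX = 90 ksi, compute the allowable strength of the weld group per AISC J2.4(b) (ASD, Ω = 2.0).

t_e = 0.707 × 0.375 = 0.2651 in.
R_nwl = 0.6 × 90 × 0.2651 × 26 = 372.2 kips (longitudinal, 2 welds).
R_nwt = 0.6 × 90 × 0.2651 × 7.5 = 107.4 kips (transverse, base value).
(i) R_nwl + R_nwt = 479.6 kips; (ii) 0.85 R_nwl + 1.5 R_nwt = 477.5 kips.
R_n = max = 479.6 kips [governs: (i)]; R_n/Ω = 239.8 kips.

R_n/Ω ≈ 240 kips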